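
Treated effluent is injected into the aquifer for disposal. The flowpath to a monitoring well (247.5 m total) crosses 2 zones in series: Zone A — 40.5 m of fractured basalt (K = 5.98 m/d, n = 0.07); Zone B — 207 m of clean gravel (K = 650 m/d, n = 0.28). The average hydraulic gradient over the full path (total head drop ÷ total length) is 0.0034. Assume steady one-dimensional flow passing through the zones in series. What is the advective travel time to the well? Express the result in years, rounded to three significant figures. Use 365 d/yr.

1.40 years

Steady 1-D flow in series ⇒ the Darcy flux q is identical in every zone and the zone head losses add (resistances L/K in series).
Σ(L/K) = 40.5/5.98 + 207/650 = 6.773 + 0.3185 = 7.091 d
K_eq = L_total / Σ(L/K) = 247.5 / 7.091 = 34.90 m/d
q = K_eq · i = 34.90 × 0.0034 = 0.1187 m/d (same in every zone)
Zone A: v = q/n = 0.1187/0.07 = 1.695 m/d → t_A = 40.5/1.695 = 23.89 d
Zone B: v = q/n = 0.1187/0.28 = 0.4238 m/d → t_B = 207/0.4238 = 488.4 d
Total t = 23.89 + 488.4 = 512.3 d
   = 512.3 / 365 = 1.40 yr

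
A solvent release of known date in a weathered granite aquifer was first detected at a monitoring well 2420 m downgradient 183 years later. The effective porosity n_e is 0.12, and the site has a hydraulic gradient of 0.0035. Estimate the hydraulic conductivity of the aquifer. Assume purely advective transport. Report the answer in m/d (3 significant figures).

1.24 m/d

t = 183 years = 66800 d
v = L / t = 2420 / 66800 = 0.03623 m/d
K = v · n / i = 0.03623 × 0.12 / 0.0035 = 1.24 m/d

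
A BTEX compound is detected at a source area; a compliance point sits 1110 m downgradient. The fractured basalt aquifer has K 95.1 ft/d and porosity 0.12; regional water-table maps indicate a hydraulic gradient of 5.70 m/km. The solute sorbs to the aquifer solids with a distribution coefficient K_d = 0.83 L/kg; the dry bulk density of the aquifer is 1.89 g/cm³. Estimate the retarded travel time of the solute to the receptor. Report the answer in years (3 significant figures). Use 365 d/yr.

31.1 years

K = 95.1 ft/d × 0.3048 = 28.99 m/d
q = Ki = 28.99 × 0.0057 = 0.1652 m/d
Seepage velocity v = q / n = 0.1652 / 0.12 = 1.377 m/d
Retardation R = 1 + ρ_b·K_d/n = 1 + 1.89×0.83/0.12 = 14.07
Contaminant velocity v_c = v/R = 1.377/14.07 = 0.09784 m/d
t = L/v_c = 1110/0.09784 = 11350 d
   = 11350/365 = 31.1 yr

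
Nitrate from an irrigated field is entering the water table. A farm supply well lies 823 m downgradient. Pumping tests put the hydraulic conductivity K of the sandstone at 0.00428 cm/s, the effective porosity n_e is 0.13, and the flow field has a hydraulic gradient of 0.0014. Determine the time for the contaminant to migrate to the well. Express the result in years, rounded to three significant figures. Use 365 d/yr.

K = 0.00428 cm/s × 864 = 3.698 m/d
q = Ki = 3.698 × 0.0014 = 0.005177 m/d
v_s = q/n_e = 0.005177/0.13 = 0.03982 m/d
t = L / v = 823 / 0.03982 = 20670 d
   = 20670 / 365 = 56.6 yr

56.6 years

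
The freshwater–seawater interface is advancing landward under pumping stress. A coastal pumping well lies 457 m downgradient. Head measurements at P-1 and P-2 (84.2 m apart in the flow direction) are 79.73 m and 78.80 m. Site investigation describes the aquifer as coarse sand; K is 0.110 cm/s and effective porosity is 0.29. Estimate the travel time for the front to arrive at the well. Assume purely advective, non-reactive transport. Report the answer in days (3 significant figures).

Hydraulic gradient i = (79.73 − 78.80) / 84.2 = 0.93 / 84.2 = 0.01105
K = 0.110 cm/s × 864 = 95.04 m/d
q = Ki = 95.04 × 0.01105 = 1.050 m/d
v_s = q/n_e = 1.050/0.29 = 3.620 m/d
t = L / v = 457 / 3.620 = 126.3 d

126 days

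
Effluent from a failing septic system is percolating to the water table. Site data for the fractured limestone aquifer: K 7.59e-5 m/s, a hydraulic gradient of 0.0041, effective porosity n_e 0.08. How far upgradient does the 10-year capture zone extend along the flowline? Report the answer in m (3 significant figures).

1230 m

K = 7.59e-5 m/s × 86400 s/d = 6.558 m/d
Specific discharge q = 6.558 × 0.0041 = 0.02689 m/d
Seepage velocity v = q / n = 0.02689 / 0.08 = 0.3361 m/d
T = 10 yr × 365 = 3650 d
L = v × T = 0.3361 × 3650 = 1227 m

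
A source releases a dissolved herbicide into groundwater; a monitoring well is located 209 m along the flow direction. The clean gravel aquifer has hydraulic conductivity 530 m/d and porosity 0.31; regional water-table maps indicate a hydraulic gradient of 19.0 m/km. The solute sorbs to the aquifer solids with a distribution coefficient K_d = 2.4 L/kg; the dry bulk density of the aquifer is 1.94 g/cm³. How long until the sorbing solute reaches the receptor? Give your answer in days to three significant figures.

103 days

q = Ki = 530 × 0.019 = 10.07 m/d
Seepage velocity v = q / n = 10.07 / 0.31 = 32.48 m/d
Retardation R = 1 + ρ_b·K_d/n = 1 + 1.94×2.4/0.31 = 16.02
Contaminant velocity v_c = v/R = 32.48/16.02 = 2.028 m/d
t = L/v_c = 209/2.028 = 103.1 d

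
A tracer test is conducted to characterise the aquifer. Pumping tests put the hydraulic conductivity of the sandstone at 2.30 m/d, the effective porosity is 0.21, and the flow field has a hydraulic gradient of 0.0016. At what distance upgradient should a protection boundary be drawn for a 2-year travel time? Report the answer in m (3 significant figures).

12.8 m

q = Ki = 2.30 × 0.0016 = 0.003680 m/d
v = Ki/n = 2.30·0.0016/0.21 = 0.01752 m/d
T = 2 yr × 365 = 730 d
L = v × T = 0.01752 × 730 = 12.79 m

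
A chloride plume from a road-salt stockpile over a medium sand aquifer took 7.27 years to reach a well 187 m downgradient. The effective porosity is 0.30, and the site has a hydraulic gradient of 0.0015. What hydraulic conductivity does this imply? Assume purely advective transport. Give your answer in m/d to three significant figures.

14.1 m/d

t = 7.27 years = 2654 d
v = L / t = 187 / 2654 = 0.07047 m/d
K = v · n / i = 0.07047 × 0.30 / 0.0015 = 14.1 m/d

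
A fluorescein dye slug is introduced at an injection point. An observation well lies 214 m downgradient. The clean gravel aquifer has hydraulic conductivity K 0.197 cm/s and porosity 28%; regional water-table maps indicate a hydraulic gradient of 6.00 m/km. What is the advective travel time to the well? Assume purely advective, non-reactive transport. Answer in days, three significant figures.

K = 0.197 cm/s × 864 = 170.2 m/d
q = Ki = 170.2 × 0.0060 = 1.021 m/d
Seepage velocity v = q / n = 1.021 / 0.28 = 3.647 m/d
t = L / v = 214 / 3.647 = 58.67 d

58.7 days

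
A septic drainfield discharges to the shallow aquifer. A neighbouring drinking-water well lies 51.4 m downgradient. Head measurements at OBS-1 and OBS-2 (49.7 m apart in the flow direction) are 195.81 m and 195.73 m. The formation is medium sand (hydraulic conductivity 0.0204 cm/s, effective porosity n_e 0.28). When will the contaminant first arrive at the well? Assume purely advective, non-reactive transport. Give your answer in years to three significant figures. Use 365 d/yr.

Hydraulic gradient i = (195.81 − 195.73) / 49.7 = 0.08 / 49.7 = 0.001610
K = 0.0204 cm/s × 864 = 17.63 m/d
Darcy flux q = K·i = 17.63 × 0.001610 = 0.02837 m/d
Seepage velocity v = q / n = 0.02837 / 0.28 = 0.1013 m/d
t = L / v = 51.4 / 0.1013 = 507.3 d
   = 507.3 / 365 = 1.39 yr

1.39 years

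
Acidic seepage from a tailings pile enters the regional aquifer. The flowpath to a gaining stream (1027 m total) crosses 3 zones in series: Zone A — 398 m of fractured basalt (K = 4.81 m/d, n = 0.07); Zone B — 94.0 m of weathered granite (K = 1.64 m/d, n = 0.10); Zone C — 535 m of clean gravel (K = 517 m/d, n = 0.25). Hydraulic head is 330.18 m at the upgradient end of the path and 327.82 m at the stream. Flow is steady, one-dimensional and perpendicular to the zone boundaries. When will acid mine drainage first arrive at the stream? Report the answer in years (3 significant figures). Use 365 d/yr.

Total head drop ΔH = 330.18 − 327.82 = 2.36 m
Steady 1-D flow in series ⇒ the Darcy flux q is identical in every zone and the zone head losses add (resistances L/K in series).
Σ(L/K) = 398/4.81 + 94.0/1.64 + 535/517 = 82.74 + 57.32 + 1.035 = 141.1 d
q = ΔH / Σ(L/K) = 2.36 / 141.1 = 0.01673 m/d (same in every zone)
Zone A: v = q/n = 0.01673/0.07 = 0.2389 m/d → t_A = 398/0.2389 = 1666 d
Zone B: v = q/n = 0.01673/0.10 = 0.1673 m/d → t_B = 94.0/0.1673 = 562.0 d
Zone C: v = q/n = 0.01673/0.25 = 0.06690 m/d → t_C = 535/0.06690 = 7996 d
Total t = 1666 + 562.0 + 7996 = 10220 d
   = 10220 / 365 = 28.0 yr

28.0 years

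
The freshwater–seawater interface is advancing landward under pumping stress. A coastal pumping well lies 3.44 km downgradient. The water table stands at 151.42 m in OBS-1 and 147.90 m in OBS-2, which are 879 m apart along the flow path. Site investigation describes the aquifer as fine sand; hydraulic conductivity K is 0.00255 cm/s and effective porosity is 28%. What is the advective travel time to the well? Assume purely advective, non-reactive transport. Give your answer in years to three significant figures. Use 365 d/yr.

Hydraulic gradient i = (151.42 − 147.90) / 879 = 3.52 / 879 = 0.004005
K = 0.00255 cm/s × 864 = 2.203 m/d
Darcy flux q = K·i = 2.203 × 0.004005 = 0.008823 m/d
Seepage velocity v = q / n = 0.008823 / 0.28 = 0.03151 m/d
L = 3.44 km = 3440 m
t = L / v = 3440 / 0.03151 = 109200 d
   = 109200 / 365 = 299 yr

299 years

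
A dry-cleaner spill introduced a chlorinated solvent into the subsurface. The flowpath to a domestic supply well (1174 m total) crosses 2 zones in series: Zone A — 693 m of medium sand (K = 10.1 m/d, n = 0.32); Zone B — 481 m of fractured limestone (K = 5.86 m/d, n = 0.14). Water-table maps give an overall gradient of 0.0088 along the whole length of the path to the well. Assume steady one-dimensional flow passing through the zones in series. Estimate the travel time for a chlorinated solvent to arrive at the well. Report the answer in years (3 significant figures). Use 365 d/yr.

11.6 years

Continuity: the same q passes through each zone, so ΔH = q·Σ(L_j/K_j) — the zones act as resistances in series.
Σ(L/K) = 693/10.1 + 481/5.86 = 68.61 + 82.08 = 150.7 d
K_eq = L_total / Σ(L/K) = 1174 / 150.7 = 7.791 m/d
q = K_eq · i = 7.791 × 0.0088 = 0.06856 m/d (same in every zone)
Zone A: v = q/n = 0.06856/0.32 = 0.2142 m/d → t_A = 693/0.2142 = 3235 d
Zone B: v = q/n = 0.06856/0.14 = 0.4897 m/d → t_B = 481/0.4897 = 982.3 d
Total t = 3235 + 982.3 = 4217 d
   = 4217 / 365 = 11.6 yr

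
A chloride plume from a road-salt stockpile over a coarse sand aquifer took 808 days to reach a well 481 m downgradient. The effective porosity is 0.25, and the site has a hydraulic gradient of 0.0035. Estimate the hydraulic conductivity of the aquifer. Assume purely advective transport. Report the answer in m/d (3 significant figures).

v = L / t = 481 / 808 = 0.5953 m/d
K = v · n / i = 0.5953 × 0.25 / 0.0035 = 42.5 m/d

42.5 m/d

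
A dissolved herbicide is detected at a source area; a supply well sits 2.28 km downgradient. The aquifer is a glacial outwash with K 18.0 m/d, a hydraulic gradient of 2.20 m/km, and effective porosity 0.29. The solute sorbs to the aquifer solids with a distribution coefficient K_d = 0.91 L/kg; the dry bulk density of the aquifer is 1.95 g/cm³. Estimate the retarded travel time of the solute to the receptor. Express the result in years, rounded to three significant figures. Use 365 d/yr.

q = Ki = 18.0 × 0.0022 = 0.03960 m/d
Average linear velocity = 0.03960 / 0.29 = 0.1366 m/d
Retardation R = 1 + ρ_b·K_d/n = 1 + 1.95×0.91/0.29 = 7.119
Contaminant velocity v_c = v/R = 0.1366/7.119 = 0.01918 m/d
L = 2.28 km = 2280 m
t = L/v_c = 2280/0.01918 = 118900 d
   = 118900/365 = 326 yr

326 years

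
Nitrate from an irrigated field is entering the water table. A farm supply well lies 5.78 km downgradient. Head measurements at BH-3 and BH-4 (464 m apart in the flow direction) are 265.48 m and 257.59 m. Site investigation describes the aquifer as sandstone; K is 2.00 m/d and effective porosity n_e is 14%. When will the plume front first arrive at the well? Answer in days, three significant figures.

Hydraulic gradient i = (265.48 − 257.59) / 464 = 7.89 / 464 = 0.01700
q = Ki = 2.00 × 0.01700 = 0.03401 m/d
v_s = q/n_e = 0.03401/0.14 = 0.2429 m/d
L = 5.78 km = 5780 m
t = L / v = 5780 / 0.2429 = 23790 d

23800 days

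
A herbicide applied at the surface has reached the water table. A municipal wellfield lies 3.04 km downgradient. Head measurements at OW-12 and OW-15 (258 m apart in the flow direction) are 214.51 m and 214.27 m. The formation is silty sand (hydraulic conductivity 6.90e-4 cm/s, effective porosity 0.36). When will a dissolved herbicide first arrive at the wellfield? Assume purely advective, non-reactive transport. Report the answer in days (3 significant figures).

Hydraulic gradient i = (214.51 − 214.27) / 258 = 0.24 / 258 = 9.302e-4
K = 6.90e-4 cm/s × 864 = 0.5962 m/d
Specific discharge q = 0.5962 × 9.302e-4 = 5.546e-4 m/d
Seepage velocity v = q / n = 5.546e-4 / 0.36 = 0.001540 m/d
L = 3.04 km = 3040 m
t = L / v = 3040 / 0.001540 = 1.973e6 d

1.97e6 days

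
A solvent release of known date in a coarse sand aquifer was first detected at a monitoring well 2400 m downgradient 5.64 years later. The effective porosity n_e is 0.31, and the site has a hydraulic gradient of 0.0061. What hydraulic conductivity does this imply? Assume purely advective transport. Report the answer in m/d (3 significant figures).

59.2 m/d

t = 5.64 years = 2059 d
v = L / t = 2400 / 2059 = 1.166 m/d
K = v · n / i = 1.166 × 0.31 / 0.0061 = 59.2 m/d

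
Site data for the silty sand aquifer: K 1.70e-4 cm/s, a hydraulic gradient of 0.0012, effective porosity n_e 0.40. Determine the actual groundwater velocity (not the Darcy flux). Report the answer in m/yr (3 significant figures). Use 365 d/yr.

K = 1.70e-4 cm/s × 864 = 0.1469 m/d
Specific discharge q = 0.1469 × 0.0012 = 1.763e-4 m/d
Average linear velocity = 1.763e-4 / 0.40 = 4.406e-4 m/d
   = 4.406e-4 × 365 = 0.161 m/yr

0.161 m/yr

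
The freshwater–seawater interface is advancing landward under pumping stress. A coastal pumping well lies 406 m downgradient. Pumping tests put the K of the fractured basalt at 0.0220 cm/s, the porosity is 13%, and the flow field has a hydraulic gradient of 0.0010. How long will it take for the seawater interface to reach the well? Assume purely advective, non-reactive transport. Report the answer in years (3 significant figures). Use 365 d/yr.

K = 0.0220 cm/s × 864 = 19.01 m/d
q = Ki = 19.01 × 0.0010 = 0.01901 m/d
v_s = q/n_e = 0.01901/0.13 = 0.1462 m/d
t = L / v = 406 / 0.1462 = 2777 d
   = 2777 / 365 = 7.61 yr

7.61 years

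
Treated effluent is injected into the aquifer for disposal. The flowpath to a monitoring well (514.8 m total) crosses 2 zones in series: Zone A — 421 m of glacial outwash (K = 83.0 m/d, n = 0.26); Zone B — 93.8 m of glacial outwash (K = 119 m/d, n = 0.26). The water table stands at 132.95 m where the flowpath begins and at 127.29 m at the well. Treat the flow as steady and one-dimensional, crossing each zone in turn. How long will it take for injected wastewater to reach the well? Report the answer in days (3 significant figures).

Total head drop ΔH = 132.95 − 127.29 = 5.66 m
Steady 1-D flow in series ⇒ the Darcy flux q is identical in every zone and the zone head losses add (resistances L/K in series).
Σ(L/K) = 421/83.0 + 93.8/119 = 5.072 + 0.7882 = 5.861 d
q = ΔH / Σ(L/K) = 5.66 / 5.861 = 0.9658 m/d (same in every zone)
Zone A: v = q/n = 0.9658/0.26 = 3.715 m/d → t_A = 421/3.715 = 113.3 d
Zone B: v = q/n = 0.9658/0.26 = 3.715 m/d → t_B = 93.8/3.715 = 25.25 d
Total t = 113.3 + 25.25 = 138.6 d

139 days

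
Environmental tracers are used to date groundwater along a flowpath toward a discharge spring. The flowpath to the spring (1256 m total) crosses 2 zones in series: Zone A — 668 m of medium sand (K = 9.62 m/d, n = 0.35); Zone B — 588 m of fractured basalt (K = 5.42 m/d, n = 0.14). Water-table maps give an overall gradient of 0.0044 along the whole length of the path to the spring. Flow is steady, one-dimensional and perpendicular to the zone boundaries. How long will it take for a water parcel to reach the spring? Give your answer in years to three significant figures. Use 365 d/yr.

27.9 years

Steady 1-D flow in series ⇒ the Darcy flux q is identical in every zone and the zone head losses add (resistances L/K in series).
Σ(L/K) = 668/9.62 + 588/5.42 = 69.44 + 108.5 = 177.9 d
K_eq = L_total / Σ(L/K) = 1256 / 177.9 = 7.059 m/d
q = K_eq · i = 7.059 × 0.0044 = 0.03106 m/d (same in every zone)
Zone A: v = q/n = 0.03106/0.35 = 0.08874 m/d → t_A = 668/0.08874 = 7527 d
Zone B: v = q/n = 0.03106/0.14 = 0.2219 m/d → t_B = 588/0.2219 = 2650 d
Total t = 7527 + 2650 = 10180 d
   = 10180 / 365 = 27.9 yr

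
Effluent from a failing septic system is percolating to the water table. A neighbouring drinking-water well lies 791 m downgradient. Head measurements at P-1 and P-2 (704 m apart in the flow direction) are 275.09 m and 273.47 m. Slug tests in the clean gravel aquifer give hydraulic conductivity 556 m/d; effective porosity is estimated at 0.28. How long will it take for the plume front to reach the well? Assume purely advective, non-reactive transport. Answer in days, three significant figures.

Hydraulic gradient i = (275.09 − 273.47) / 704 = 1.62 / 704 = 0.002301
Darcy flux q = K·i = 556 × 0.002301 = 1.279 m/d
Average linear velocity = 1.279 / 0.28 = 4.569 m/d
t = L / v = 791 / 4.569 = 173.1 d

173 days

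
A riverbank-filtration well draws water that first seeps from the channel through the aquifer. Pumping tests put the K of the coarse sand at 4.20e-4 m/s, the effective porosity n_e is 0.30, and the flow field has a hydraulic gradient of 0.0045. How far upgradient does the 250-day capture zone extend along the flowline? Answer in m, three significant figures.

136 m

K = 4.20e-4 m/s × 86400 s/d = 36.29 m/d
q = Ki = 36.29 × 0.0045 = 0.1633 m/d
v_s = q/n_e = 0.1633/0.30 = 0.5443 m/d
L = v × T = 0.5443 × 250 = 136.1 m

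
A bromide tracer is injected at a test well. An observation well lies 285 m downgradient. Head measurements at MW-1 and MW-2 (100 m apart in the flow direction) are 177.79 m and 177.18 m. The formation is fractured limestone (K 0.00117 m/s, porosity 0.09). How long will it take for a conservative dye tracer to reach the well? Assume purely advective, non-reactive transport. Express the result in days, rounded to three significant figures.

41.6 days

Hydraulic gradient i = (177.79 − 177.18) / 100 = 0.61 / 100 = 0.006100
K = 0.00117 m/s × 86400 s/d = 101.1 m/d
q = Ki = 101.1 × 0.006100 = 0.6166 m/d
v = Ki/n = 101.1·0.006100/0.09 = 6.852 m/d
t = L / v = 285 / 6.852 = 41.60 d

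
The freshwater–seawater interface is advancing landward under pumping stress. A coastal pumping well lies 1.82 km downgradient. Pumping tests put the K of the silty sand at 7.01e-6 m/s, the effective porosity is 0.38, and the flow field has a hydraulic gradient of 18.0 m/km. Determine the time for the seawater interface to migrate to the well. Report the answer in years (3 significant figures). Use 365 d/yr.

K = 7.01e-6 m/s × 86400 s/d = 0.6057 m/d
Darcy flux q = K·i = 0.6057 × 0.018 = 0.01090 m/d
Average linear velocity = 0.01090 / 0.38 = 0.02869 m/d
L = 1.82 km = 1820 m
t = L / v = 1820 / 0.02869 = 63440 d
   = 63440 / 365 = 174 yr

174 years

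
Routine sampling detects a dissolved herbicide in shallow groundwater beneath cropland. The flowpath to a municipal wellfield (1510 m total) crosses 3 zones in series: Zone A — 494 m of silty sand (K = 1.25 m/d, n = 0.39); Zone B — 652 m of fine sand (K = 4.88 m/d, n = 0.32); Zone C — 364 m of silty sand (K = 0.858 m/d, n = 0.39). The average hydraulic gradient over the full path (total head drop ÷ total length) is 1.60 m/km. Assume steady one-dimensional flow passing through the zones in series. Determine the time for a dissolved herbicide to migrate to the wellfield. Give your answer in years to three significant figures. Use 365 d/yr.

587 years

For zones in series the flux q is common to all zones; the equivalent conductivity is the harmonic (thickness-weighted) mean, K_eq = L_total / Σ(L_j/K_j).
Σ(L/K) = 494/1.25 + 652/4.88 + 364/0.858 = 395.2 + 133.6 + 424.2 = 953.0 d
K_eq = L_total / Σ(L/K) = 1510 / 953.0 = 1.584 m/d
q = K_eq · i = 1.584 × 0.0016 = 0.002535 m/d (same in every zone)
Zone A: v = q/n = 0.002535/0.39 = 0.006500 m/d → t_A = 494/0.006500 = 76000 d
Zone B: v = q/n = 0.002535/0.32 = 0.007922 m/d → t_B = 652/0.007922 = 82300 d
Zone C: v = q/n = 0.002535/0.39 = 0.006500 m/d → t_C = 364/0.006500 = 56000 d
Total t = 76000 + 82300 + 56000 = 214300 d
   = 214300 / 365 = 587 yr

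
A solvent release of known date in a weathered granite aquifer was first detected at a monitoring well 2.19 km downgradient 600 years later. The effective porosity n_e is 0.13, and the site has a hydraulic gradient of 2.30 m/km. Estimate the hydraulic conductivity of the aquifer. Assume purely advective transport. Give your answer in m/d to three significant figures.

0.565 m/d

t = 600 years = 219000 d
L = 2.19 km = 2190 m
v = L / t = 2190 / 219000 = 0.01000 m/d
K = v · n / i = 0.01000 × 0.13 / 0.0023 = 0.565 m/d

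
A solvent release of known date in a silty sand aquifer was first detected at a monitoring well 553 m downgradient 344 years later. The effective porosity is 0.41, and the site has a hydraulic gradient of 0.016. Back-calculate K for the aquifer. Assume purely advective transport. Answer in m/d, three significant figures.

0.113 m/d

t = 344 years = 125600 d
v = L / t = 553 / 125600 = 0.004404 m/d
K = v · n / i = 0.004404 × 0.41 / 0.016 = 0.113 m/d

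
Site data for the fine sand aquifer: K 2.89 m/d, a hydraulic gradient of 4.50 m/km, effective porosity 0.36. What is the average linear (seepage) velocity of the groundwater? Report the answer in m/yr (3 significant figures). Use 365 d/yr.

q = Ki = 2.89 × 0.0045 = 0.01301 m/d
v = Ki/n = 2.89·0.0045/0.36 = 0.03613 m/d
   = 0.03613 × 365 = 13.2 m/yr

13.2 m/yr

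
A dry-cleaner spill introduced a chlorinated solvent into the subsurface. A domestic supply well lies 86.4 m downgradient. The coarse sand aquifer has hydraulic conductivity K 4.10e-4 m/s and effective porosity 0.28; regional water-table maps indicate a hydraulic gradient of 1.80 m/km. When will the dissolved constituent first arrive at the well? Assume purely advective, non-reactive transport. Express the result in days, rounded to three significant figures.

K = 4.10e-4 m/s × 86400 s/d = 35.42 m/d
Specific discharge q = 35.42 × 0.0018 = 0.06376 m/d
v_s = q/n_e = 0.06376/0.28 = 0.2277 m/d
t = L / v = 86.4 / 0.2277 = 379.4 d

379 days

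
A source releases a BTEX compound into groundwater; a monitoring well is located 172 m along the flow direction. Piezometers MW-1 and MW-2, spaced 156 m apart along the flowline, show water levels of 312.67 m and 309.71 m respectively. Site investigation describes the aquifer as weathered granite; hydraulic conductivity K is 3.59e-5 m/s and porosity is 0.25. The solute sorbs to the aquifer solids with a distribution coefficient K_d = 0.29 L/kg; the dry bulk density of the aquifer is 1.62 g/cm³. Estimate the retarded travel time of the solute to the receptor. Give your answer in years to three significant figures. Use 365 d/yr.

5.76 years

Hydraulic gradient i = (312.67 − 309.71) / 156 = 2.96 / 156 = 0.01897
K = 3.59e-5 m/s × 86400 s/d = 3.102 m/d
Darcy flux q = K·i = 3.102 × 0.01897 = 0.05885 m/d
v_s = q/n_e = 0.05885/0.25 = 0.2354 m/d
Retardation R = 1 + ρ_b·K_d/n = 1 + 1.62×0.29/0.25 = 2.879
Contaminant velocity v_c = v/R = 0.2354/2.879 = 0.08176 m/d
t = L/v_c = 172/0.08176 = 2104 d
   = 2104/365 = 5.76 yr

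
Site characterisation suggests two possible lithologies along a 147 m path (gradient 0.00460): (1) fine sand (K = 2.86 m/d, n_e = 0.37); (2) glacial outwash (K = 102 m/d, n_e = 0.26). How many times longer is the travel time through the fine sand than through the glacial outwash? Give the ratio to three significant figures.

50.8

Unit 1 (fine sand): v = 2.86×0.0046/0.37 = 0.03556 m/d, t = 147/0.03556 = 4134 d
Unit 2 (glacial outwash): v = 102×0.0046/0.26 = 1.805 m/d, t = 147/1.805 = 81.46 d
t(fine sand) / t(glacial outwash) = 4134/81.46 = 50.8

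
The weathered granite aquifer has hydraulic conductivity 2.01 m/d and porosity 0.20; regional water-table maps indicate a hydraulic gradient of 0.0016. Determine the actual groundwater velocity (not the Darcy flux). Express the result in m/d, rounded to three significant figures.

Specific discharge q = 2.01 × 0.0016 = 0.003216 m/d
Average linear velocity = 0.003216 / 0.20 = 0.01608 m/d

0.0161 m/d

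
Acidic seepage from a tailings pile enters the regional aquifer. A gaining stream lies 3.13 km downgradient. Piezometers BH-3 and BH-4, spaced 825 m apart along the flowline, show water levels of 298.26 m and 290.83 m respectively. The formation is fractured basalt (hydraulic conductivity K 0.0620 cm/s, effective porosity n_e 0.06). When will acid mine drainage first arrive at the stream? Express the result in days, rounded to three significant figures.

389 days

Hydraulic gradient i = (298.26 − 290.83) / 825 = 7.43 / 825 = 0.009006
K = 0.0620 cm/s × 864 = 53.57 m/d
Specific discharge q = 53.57 × 0.009006 = 0.4824 m/d
v_s = q/n_e = 0.4824/0.06 = 8.041 m/d
L = 3.13 km = 3130 m
t = L / v = 3130 / 8.041 = 389.3 d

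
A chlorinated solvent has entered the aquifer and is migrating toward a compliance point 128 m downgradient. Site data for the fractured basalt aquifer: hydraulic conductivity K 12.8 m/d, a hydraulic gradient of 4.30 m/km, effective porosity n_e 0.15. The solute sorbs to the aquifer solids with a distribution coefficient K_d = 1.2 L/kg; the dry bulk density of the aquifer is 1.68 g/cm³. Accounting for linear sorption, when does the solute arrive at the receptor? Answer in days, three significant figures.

5040 days

Darcy flux q = K·i = 12.8 × 0.0043 = 0.05504 m/d
Seepage velocity v = q / n = 0.05504 / 0.15 = 0.3669 m/d
Retardation R = 1 + ρ_b·K_d/n = 1 + 1.68×1.2/0.15 = 14.44
Contaminant velocity v_c = v/R = 0.3669/14.44 = 0.02541 m/d
t = L/v_c = 128/0.02541 = 5037 d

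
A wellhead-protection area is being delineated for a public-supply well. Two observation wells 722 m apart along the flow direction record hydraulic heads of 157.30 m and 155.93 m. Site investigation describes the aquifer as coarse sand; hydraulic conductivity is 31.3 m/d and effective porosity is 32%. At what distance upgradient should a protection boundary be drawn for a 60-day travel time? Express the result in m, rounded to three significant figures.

11.1 m

Hydraulic gradient i = (157.30 − 155.93) / 722 = 1.37 / 722 = 0.001898
q = Ki = 31.3 × 0.001898 = 0.05939 m/d
v = Ki/n = 31.3·0.001898/0.32 = 0.1856 m/d
L = v × T = 0.1856 × 60 = 11.14 m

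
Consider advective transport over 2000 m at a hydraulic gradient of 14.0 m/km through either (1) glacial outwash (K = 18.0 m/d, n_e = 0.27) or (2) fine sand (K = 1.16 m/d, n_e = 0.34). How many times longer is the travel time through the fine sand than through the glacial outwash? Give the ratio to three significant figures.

Unit 1 (glacial outwash): v = 18.0×0.014/0.27 = 0.9333 m/d, t = 2000/0.9333 = 2143 d
Unit 2 (fine sand): v = 1.16×0.014/0.34 = 0.04776 m/d, t = 2000/0.04776 = 41870 d
t(fine sand) / t(glacial outwash) = 41870/2143 = 19.5

19.5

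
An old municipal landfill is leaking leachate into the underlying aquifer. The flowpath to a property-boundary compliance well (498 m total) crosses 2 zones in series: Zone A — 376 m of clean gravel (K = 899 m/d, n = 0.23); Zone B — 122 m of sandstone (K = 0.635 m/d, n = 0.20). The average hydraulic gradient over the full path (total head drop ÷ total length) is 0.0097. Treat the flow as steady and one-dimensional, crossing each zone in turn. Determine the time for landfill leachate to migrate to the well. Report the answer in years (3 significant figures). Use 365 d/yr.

12.1 years

For zones in series the flux q is common to all zones; the equivalent conductivity is the harmonic (thickness-weighted) mean, K_eq = L_total / Σ(L_j/K_j).
Σ(L/K) = 376/899 + 122/0.635 = 0.4182 + 192.1 = 192.5 d
K_eq = L_total / Σ(L/K) = 498 / 192.5 = 2.586 m/d
q = K_eq · i = 2.586 × 0.0097 = 0.02509 m/d (same in every zone)
Zone A: v = q/n = 0.02509/0.23 = 0.1091 m/d → t_A = 376/0.1091 = 3447 d
Zone B: v = q/n = 0.02509/0.20 = 0.1254 m/d → t_B = 122/0.1254 = 972.6 d
Total t = 3447 + 972.6 = 4420 d
   = 4420 / 365 = 12.1 yr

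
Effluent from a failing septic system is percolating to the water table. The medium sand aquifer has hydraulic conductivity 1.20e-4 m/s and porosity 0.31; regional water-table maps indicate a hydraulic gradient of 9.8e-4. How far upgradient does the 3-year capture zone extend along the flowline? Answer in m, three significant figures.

K = 1.20e-4 m/s × 86400 s/d = 10.37 m/d
Specific discharge q = 10.37 × 9.8e-4 = 0.01016 m/d
Average linear velocity = 0.01016 / 0.31 = 0.03278 m/d
T = 3 yr × 365 = 1095 d
L = v × T = 0.03278 × 1095 = 35.89 m

35.9 m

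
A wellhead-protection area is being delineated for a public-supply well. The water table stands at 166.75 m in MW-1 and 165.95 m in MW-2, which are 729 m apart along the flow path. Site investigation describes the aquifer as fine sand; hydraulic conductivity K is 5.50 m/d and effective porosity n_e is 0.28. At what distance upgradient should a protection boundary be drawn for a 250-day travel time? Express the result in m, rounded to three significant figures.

Hydraulic gradient i = (166.75 − 165.95) / 729 = 0.80 / 729 = 0.001097
q = Ki = 5.50 × 0.001097 = 0.006036 m/d
v_s = q/n_e = 0.006036/0.28 = 0.02156 m/d
L = v × T = 0.02156 × 250 = 5.389 m

5.39 m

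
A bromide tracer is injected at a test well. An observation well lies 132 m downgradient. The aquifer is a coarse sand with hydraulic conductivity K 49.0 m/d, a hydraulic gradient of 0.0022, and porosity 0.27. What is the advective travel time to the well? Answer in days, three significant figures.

331 days

Darcy flux q = K·i = 49.0 × 0.0022 = 0.1078 m/d
Average linear velocity = 0.1078 / 0.27 = 0.3993 m/d
t = L / v = 132 / 0.3993 = 330.6 d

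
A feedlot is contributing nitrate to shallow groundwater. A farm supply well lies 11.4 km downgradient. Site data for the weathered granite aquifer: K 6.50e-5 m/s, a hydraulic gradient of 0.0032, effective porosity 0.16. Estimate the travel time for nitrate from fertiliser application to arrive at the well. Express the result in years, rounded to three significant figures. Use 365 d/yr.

278 years

K = 6.50e-5 m/s × 86400 s/d = 5.616 m/d
q = Ki = 5.616 × 0.0032 = 0.01797 m/d
v = Ki/n = 5.616·0.0032/0.16 = 0.1123 m/d
L = 11.4 km = 11400 m
t = L / v = 11400 / 0.1123 = 101500 d
   = 101500 / 365 = 278 yr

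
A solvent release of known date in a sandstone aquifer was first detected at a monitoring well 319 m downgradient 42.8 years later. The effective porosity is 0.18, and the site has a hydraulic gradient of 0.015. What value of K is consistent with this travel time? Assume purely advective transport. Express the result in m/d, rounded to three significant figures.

t = 42.8 years = 15620 d
v = L / t = 319 / 15620 = 0.02042 m/d
K = v · n / i = 0.02042 × 0.18 / 0.015 = 0.245 m/d

0.245 m/d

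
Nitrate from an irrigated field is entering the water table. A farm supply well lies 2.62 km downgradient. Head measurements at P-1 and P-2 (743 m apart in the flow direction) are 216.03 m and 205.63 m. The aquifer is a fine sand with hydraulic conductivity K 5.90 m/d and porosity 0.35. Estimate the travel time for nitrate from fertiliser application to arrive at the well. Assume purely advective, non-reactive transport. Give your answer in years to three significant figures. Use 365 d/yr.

30.4 years

Hydraulic gradient i = (216.03 − 205.63) / 743 = 10.40 / 743 = 0.01400
q = Ki = 5.90 × 0.01400 = 0.08258 m/d
Average linear velocity = 0.08258 / 0.35 = 0.2360 m/d
L = 2.62 km = 2620 m
t = L / v = 2620 / 0.2360 = 11100 d
   = 11100 / 365 = 30.4 yr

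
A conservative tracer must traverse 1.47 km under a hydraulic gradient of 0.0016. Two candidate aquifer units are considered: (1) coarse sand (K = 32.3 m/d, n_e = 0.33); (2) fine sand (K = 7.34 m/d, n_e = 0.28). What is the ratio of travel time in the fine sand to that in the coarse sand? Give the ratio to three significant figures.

Unit 1 (coarse sand): v = 32.3×0.0016/0.33 = 0.1566 m/d, t = 1470/0.1566 = 9387 d
Unit 2 (fine sand): v = 7.34×0.0016/0.28 = 0.04194 m/d, t = 1470/0.04194 = 35050 d
t(fine sand) / t(coarse sand) = 35050/9387 = 3.73

3.73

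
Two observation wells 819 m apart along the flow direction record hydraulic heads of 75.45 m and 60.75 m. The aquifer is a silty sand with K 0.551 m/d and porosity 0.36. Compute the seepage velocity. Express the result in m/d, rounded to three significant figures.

Hydraulic gradient i = (75.45 − 60.75) / 819 = 14.70 / 819 = 0.01795
Specific discharge q = 0.551 × 0.01795 = 0.009890 m/d
Average linear velocity = 0.009890 / 0.36 = 0.02747 m/d

0.0275 m/d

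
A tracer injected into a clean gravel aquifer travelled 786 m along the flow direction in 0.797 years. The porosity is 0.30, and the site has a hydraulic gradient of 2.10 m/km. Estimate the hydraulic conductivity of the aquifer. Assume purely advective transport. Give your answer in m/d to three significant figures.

386 m/d

t = 0.797 years = 290.9 d
v = L / t = 786 / 290.9 = 2.702 m/d
K = v · n / i = 2.702 × 0.30 / 0.0021 = 386 m/d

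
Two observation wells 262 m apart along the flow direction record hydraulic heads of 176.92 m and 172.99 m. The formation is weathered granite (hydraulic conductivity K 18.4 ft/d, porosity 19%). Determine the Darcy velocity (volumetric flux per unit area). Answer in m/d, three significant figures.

Hydraulic gradient i = (176.92 − 172.99) / 262 = 3.93 / 262 = 0.01500
K = 18.4 ft/d × 0.3048 = 5.608 m/d
Specific discharge q = 5.608 × 0.01500 = 0.08412 m/d

0.0841 m/d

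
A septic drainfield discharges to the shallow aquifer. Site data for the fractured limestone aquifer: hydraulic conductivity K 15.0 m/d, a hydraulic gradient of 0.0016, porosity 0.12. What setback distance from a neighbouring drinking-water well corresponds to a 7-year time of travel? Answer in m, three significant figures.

Darcy flux q = K·i = 15.0 × 0.0016 = 0.02400 m/d
v_s = q/n_e = 0.02400/0.12 = 0.2000 m/d
T = 7 yr × 365 = 2555 d
L = v × T = 0.2000 × 2555 = 511.0 m

511 m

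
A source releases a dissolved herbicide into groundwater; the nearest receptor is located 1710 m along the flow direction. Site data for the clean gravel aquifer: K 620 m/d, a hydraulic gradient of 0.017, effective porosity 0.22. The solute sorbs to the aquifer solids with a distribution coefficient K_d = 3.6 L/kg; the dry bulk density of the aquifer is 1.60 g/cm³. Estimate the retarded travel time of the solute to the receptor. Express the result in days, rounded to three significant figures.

970 days

q = Ki = 620 × 0.017 = 10.54 m/d
v = Ki/n = 620·0.017/0.22 = 47.91 m/d
Retardation R = 1 + ρ_b·K_d/n = 1 + 1.60×3.6/0.22 = 27.18
Contaminant velocity v_c = v/R = 47.91/27.18 = 1.763 m/d
t = L/v_c = 1710/1.763 = 970.2 d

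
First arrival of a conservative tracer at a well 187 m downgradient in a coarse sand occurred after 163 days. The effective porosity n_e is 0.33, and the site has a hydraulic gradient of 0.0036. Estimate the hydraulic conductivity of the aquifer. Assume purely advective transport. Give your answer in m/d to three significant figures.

v = L / t = 187 / 163 = 1.147 m/d
K = v · n / i = 1.147 × 0.33 / 0.0036 = 105 m/d

105 m/d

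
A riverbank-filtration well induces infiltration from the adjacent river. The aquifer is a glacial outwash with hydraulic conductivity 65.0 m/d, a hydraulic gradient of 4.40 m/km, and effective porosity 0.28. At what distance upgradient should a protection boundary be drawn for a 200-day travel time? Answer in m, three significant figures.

q = Ki = 65.0 × 0.0044 = 0.2860 m/d
Average linear velocity = 0.2860 / 0.28 = 1.021 m/d
L = v × T = 1.021 × 200 = 204.3 m

204 m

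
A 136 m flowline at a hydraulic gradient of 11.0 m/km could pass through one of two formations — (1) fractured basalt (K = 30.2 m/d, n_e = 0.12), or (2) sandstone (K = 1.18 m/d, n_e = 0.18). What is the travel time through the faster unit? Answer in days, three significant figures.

49.1 days

Unit 1 (fractured basalt): v = 30.2×0.011/0.12 = 2.768 m/d, t = 136/2.768 = 49.13 d
Unit 2 (sandstone): v = 1.18×0.011/0.18 = 0.07211 m/d, t = 136/0.07211 = 1886 d
Faster unit: t = 49.1 d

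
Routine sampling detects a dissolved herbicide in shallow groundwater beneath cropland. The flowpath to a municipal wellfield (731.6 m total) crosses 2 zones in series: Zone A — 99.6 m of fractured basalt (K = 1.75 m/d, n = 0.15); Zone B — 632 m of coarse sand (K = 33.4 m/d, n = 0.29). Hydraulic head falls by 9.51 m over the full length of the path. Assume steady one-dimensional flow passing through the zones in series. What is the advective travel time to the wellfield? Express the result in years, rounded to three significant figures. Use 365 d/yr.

Continuity: the same q passes through each zone, so ΔH = q·Σ(L_j/K_j) — the zones act as resistances in series.
Σ(L/K) = 99.6/1.75 + 632/33.4 = 56.91 + 18.92 = 75.84 d
q = ΔH / Σ(L/K) = 9.51 / 75.84 = 0.1254 m/d (same in every zone)
Zone A: v = q/n = 0.1254/0.15 = 0.8360 m/d → t_A = 99.6/0.8360 = 119.1 d
Zone B: v = q/n = 0.1254/0.29 = 0.4324 m/d → t_B = 632/0.4324 = 1462 d
Total t = 119.1 + 1462 = 1581 d
   = 1581 / 365 = 4.33 yr

4.33 years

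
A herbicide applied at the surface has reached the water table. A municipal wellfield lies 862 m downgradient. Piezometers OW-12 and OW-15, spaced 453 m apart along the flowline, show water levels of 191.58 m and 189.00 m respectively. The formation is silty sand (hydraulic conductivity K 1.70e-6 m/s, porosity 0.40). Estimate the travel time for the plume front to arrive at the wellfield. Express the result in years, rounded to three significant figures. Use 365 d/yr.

Hydraulic gradient i = (191.58 − 189.00) / 453 = 2.58 / 453 = 0.005695
K = 1.70e-6 m/s × 86400 s/d = 0.1469 m/d
q = Ki = 0.1469 × 0.005695 = 8.365e-4 m/d
Seepage velocity v = q / n = 8.365e-4 / 0.40 = 0.002091 m/d
t = L / v = 862 / 0.002091 = 412200 d
   = 412200 / 365 = 1130 yr

1130 years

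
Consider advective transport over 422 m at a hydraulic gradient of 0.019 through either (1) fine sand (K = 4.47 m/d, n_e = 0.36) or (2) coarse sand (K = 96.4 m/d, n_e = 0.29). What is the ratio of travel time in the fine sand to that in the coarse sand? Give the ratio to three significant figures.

Unit 1 (fine sand): v = 4.47×0.019/0.36 = 0.2359 m/d, t = 422/0.2359 = 1789 d
Unit 2 (coarse sand): v = 96.4×0.019/0.29 = 6.316 m/d, t = 422/6.316 = 66.82 d
t(fine sand) / t(coarse sand) = 1789/66.82 = 26.8

26.8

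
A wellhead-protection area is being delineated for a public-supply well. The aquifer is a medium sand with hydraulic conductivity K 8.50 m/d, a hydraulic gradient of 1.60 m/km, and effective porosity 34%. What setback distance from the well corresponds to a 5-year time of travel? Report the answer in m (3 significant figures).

Specific discharge q = 8.50 × 0.0016 = 0.01360 m/d
Average linear velocity = 0.01360 / 0.34 = 0.04000 m/d
T = 5 yr × 365 = 1825 d
L = v × T = 0.04000 × 1825 = 73.00 m

73.0 m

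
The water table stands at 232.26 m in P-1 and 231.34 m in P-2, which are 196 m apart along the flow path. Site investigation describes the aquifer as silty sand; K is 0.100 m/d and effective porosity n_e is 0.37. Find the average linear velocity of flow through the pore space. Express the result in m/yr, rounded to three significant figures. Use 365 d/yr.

0.463 m/yr

Hydraulic gradient i = (232.26 − 231.34) / 196 = 0.92 / 196 = 0.004694
q = Ki = 0.100 × 0.004694 = 4.694e-4 m/d
v_s = q/n_e = 4.694e-4/0.37 = 0.001269 m/d
   = 0.001269 × 365 = 0.463 m/yr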